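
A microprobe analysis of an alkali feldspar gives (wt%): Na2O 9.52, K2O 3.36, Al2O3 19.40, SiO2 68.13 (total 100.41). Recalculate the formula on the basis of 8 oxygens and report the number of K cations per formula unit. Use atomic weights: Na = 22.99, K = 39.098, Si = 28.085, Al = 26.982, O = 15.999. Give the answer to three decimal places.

0.188 K apfu

9.52 wt% Na2O ÷ 61.979 g/mol = 0.15360 mol, giving 0.30720 Na and 0.15360 O.
3.36 wt% K2O ÷ 94.195 g/mol = 0.03567 mol, giving 0.07134 K and 0.03567 O.
19.40 wt% Al2O3 ÷ 101.961 g/mol = 0.19027 mol, giving 0.38054 Al and 0.57081 O.
68.13 wt% SiO2 ÷ 60.083 g/mol = 1.13393 mol, giving 1.13393 Si and 2.26786 O.
Oxygen sums to 3.02794; scaling by 8/3.02794 = 2.64206 puts the formula on 8 O.
K: 0.07134 × 2.64206 = 0.188 atoms per formula unit.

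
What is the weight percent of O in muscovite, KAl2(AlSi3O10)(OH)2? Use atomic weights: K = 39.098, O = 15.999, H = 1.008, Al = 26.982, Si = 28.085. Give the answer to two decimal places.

48.20 mass %

Formula mass = 1×39.098 + 3×26.982 + 3×28.085 + 12×15.999 + 2×1.008 = 398.303 g/mol, of which 191.988 g is O.
So O makes up 191.988/398.303 = 0.4820 of the mass, i.e. 48.20%.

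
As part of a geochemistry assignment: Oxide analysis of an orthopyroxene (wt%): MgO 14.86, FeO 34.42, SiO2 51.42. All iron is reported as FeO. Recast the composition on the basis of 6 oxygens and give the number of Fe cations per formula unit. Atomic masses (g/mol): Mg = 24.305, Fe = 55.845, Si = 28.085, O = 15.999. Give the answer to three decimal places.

1.123 Fe apfu

MgO (M=40.304): mol = 0.36870; Mg = 0.36870, O = 0.36870.
FeO (M=71.844): mol = 0.47909; Fe = 0.47909, O = 0.47909.
SiO2 (M=60.083): mol = 0.85582; Si = 0.85582, O = 1.71164.
ΣO = 2.55943; factor = 6/ΣO = 2.34427.
Fe apfu = 0.47909 × 2.34427 = 1.123.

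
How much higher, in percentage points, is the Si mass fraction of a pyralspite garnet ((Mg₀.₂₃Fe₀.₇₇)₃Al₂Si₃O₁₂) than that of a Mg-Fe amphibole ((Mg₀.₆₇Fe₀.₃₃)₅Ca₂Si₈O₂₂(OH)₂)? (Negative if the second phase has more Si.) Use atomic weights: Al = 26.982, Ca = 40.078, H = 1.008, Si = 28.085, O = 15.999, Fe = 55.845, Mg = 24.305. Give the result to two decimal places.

-8.29 percentage points

M((Mg₀.₂₃Fe₀.₇₇)₃Al₂Si₃O₁₂) = 475.979 g/mol, so wt% Si = 84.255/475.979 × 100 = 17.70%.
M((Mg₀.₆₇Fe₀.₃₃)₅Ca₂Si₈O₂₂(OH)₂) = 864.394 g/mol, so wt% Si = 224.680/864.394 × 100 = 25.99%.
17.70 − 25.99 = -8.29 pp.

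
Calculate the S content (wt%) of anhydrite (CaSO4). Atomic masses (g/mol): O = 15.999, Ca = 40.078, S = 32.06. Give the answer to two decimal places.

23.55 wt%

M(CaSO4) = 136.134 g/mol.
S contributes 1 × 32.06 = 32.060 g per mole.
32.060/136.134 = 0.2355 → 23.55%.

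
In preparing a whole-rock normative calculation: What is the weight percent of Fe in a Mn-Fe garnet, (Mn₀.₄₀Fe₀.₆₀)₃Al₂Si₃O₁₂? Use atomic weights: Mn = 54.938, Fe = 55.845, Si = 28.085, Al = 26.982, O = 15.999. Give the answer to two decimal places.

Formula mass = 1.20·54.938 + 1.80·55.845 + 2·26.982 + 3·28.085 + 12·15.999 = 496.654 g/mol, of which 100.521 g is Fe.
So Fe makes up 100.521/496.654 = 0.2024 of the mass, i.e. 20.24%.

20.24 weight percent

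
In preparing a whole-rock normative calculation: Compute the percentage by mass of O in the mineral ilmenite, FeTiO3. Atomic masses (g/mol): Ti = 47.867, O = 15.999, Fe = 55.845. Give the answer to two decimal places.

Molar mass of FeTiO3: 1*55.845 + 1*47.867 + 3*15.999 = 151.709 g/mol.
Mass of O per formula unit: 3 × 15.999 = 47.997 g.
Weight fraction O = 47.997 / 151.709 = 0.3164.

31.64 mass %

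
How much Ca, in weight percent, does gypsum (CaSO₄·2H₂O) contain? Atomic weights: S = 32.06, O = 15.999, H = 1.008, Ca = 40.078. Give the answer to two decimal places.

23.28 weight percent

M(CaSO₄·2H₂O) = 172.164 g/mol.
Ca contributes 1 × 40.078 = 40.078 g per mole.
40.078/172.164 = 0.2328 → 23.28%.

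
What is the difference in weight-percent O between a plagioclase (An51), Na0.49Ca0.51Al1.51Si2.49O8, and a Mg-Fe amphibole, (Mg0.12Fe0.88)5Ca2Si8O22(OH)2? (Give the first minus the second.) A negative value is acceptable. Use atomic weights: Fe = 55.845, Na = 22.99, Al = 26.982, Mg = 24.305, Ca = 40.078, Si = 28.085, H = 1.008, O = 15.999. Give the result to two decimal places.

6.97 percentage points

First mineral: 127.992 g O in 270.371 g formula = 47.34 wt% O.
Second mineral: 383.976 g O in 951.129 g formula = 40.37 wt% O.
47.34% − 40.37% gives a difference of 6.97 percentage points.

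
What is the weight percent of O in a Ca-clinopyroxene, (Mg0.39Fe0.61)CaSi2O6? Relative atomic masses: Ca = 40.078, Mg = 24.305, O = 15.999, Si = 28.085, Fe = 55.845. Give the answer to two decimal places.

Formula mass = 0.39·24.305 + 0.61·55.845 + 1·40.078 + 2·28.085 + 6·15.999 = 235.786 g/mol, of which 95.994 g is O.
So O makes up 95.994/235.786 = 0.4071 of the mass, i.e. 40.71%.

40.71 mass %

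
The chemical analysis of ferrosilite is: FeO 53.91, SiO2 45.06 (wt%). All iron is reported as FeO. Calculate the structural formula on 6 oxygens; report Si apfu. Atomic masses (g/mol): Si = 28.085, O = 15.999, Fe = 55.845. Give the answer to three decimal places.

FeO (M=71.844): mol = 0.75038; Fe = 0.75038, O = 0.75038.
SiO2 (M=60.083): mol = 0.74996; Si = 0.74996, O = 1.49992.
ΣO = 2.25030; factor = 6/ΣO = 2.66631.
Si apfu = 0.74996 × 2.66631 = 2.000.

2.000 Si apfu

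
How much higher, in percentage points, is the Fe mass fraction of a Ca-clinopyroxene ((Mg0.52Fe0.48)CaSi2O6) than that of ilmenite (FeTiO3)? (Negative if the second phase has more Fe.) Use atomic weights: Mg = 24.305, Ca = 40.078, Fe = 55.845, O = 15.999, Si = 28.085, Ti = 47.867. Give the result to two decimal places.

First mineral: 26.806 g Fe in 231.686 g formula = 11.57 wt% Fe.
Second mineral: 55.845 g Fe in 151.709 g formula = 36.81 wt% Fe.
11.57% − 36.81% gives a difference of -25.24 percentage points.

-25.24 percentage points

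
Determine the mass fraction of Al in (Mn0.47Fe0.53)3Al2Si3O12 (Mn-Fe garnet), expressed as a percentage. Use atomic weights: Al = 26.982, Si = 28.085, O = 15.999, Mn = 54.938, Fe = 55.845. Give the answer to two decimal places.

M((Mn0.47Fe0.53)3Al2Si3O12) = 496.463 g/mol.
Al contributes 2 × 26.982 = 53.964 g per mole.
53.964/496.463 = 0.1087 → 10.87%.

10.87 weight percent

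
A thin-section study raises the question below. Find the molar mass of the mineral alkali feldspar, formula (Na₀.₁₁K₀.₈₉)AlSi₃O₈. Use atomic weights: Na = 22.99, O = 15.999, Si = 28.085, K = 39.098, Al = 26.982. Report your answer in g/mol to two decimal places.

276.56 g/mol

The formula mass is the sum 0.11(22.99) + 0.89(39.098) + 1(26.982) + 3(28.085) + 8(15.999).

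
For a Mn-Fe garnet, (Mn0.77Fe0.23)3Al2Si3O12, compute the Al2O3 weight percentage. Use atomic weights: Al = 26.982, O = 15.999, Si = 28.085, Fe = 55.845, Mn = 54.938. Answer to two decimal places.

20.57 wt%

M((Mn0.77Fe0.23)3Al2Si3O12) = 495.647 g/mol; M(Al2O3) = 101.961 g/mol.
Moles Al2O3 per formula unit = 2 Al ÷ 2 = 1.0000.
Al2O3 fraction = (1.0000 × 101.961) / 495.647 = 101.961/495.647 = 0.2057.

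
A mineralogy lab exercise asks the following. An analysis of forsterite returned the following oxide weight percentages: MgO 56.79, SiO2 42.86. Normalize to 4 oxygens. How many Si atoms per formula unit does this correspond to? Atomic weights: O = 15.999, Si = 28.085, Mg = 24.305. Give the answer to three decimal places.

1.006 Si apfu

56.79 wt% MgO ÷ 40.304 g/mol = 1.40904 mol, giving 1.40904 Mg and 1.40904 O.
42.86 wt% SiO2 ÷ 60.083 g/mol = 0.71335 mol, giving 0.71335 Si and 1.42670 O.
Oxygen sums to 2.83574; scaling by 4/2.83574 = 1.41057 puts the formula on 4 O.
Si: 0.71335 × 1.41057 = 1.006 atoms per formula unit.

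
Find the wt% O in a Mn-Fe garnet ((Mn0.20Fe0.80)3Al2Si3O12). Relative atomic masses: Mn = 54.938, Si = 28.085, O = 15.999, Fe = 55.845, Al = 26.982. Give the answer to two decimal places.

38.61 wt%

Molar mass of (Mn0.20Fe0.80)3Al2Si3O12: 0.60*54.938 + 2.40*55.845 + 2*26.982 + 3*28.085 + 12*15.999 = 497.198 g/mol.
Mass of O per formula unit: 12 × 15.999 = 191.988 g.
Weight fraction O = 191.988 / 497.198 = 0.3861.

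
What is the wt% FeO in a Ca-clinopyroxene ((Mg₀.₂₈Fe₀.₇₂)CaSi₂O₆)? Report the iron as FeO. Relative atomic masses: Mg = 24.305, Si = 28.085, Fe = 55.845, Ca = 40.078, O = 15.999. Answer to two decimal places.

21.62 wt%

Molar mass of (Mg₀.₂₈Fe₀.₇₂)CaSi₂O₆ = 0.28*24.305 + 0.72*55.845 + 1*40.078 + 2*28.085 + 6*15.999 = 239.256 g/mol.
Each formula unit contains 0.72 Fe, equivalent to 0.72/1 = 0.7200 mol FeO.
M(FeO) = 1×55.845 + 1×15.999 = 71.844 g/mol.
Mass of FeO per formula unit = 0.7200 × 71.844 = 51.728 g.
FeO wt% = 51.728 / 239.256 × 100 = 21.62%.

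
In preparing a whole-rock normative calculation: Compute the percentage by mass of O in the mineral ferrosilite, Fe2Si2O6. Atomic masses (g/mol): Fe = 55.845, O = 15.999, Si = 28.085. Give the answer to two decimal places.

36.38 weight percent

Molar mass of Fe2Si2O6: 2·55.845 + 2·28.085 + 6·15.999 = 263.854 g/mol.
Mass of O per formula unit: 6 × 15.999 = 95.994 g.
Weight fraction O = 95.994 / 263.854 = 0.3638.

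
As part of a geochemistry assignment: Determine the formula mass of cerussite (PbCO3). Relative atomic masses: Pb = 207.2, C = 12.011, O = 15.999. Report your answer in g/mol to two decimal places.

267.21 g/mol

The formula mass is the sum 1*207.2 + 1*12.011 + 3*15.999.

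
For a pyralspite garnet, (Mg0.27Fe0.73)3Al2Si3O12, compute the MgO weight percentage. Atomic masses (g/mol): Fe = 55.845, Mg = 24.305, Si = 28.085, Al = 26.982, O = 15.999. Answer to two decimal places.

M((Mg0.27Fe0.73)3Al2Si3O12) = 472.195 g/mol; M(MgO) = 40.304 g/mol.
Moles MgO per formula unit = 0.81 Mg ÷ 1 = 0.8100.
MgO fraction = (0.8100 × 40.304) / 472.195 = 32.646/472.195 = 0.0691.

6.91 wt%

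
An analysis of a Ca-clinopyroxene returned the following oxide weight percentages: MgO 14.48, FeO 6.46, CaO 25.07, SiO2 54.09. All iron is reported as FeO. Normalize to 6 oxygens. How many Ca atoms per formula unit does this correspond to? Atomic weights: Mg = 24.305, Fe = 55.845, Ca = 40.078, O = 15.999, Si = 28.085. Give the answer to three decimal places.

MgO: 14.48/40.304 = 0.35927 mol → 0.35927 mol Mg, 0.35927 mol O.
FeO: 6.46/71.844 = 0.08992 mol → 0.08992 mol Fe, 0.08992 mol O.
CaO: 25.07/56.077 = 0.44706 mol → 0.44706 mol Ca, 0.44706 mol O.
SiO2: 54.09/60.083 = 0.90025 mol → 0.90025 mol Si, 1.80050 mol O.
Total oxygen = 2.69675 mol. Normalization factor = 6/2.69675 = 2.22490.
Ca per 6 O = 0.44706 × 2.22490 = 0.995.

0.995 Ca apfu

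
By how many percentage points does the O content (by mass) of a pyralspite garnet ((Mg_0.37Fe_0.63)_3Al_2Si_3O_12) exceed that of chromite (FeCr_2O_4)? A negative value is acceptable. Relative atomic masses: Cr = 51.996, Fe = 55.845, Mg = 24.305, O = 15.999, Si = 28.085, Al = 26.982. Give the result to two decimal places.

12.90 percentage points

O in (Mg_0.37Fe_0.63)_3Al_2Si_3O_12: molar mass 462.733 g/mol; 12×15.999 = 191.988 g → 41.49 wt%.
O in FeCr_2O_4: molar mass 223.833 g/mol; 4×15.999 = 63.996 g → 28.59 wt%.
Difference = 41.49 − 28.59 = 12.90 percentage points.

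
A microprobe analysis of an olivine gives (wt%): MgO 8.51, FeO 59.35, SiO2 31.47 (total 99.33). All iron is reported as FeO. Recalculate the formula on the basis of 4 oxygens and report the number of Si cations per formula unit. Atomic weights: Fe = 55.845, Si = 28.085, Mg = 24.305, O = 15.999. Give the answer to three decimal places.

1.005 Si apfu

MgO (M=40.304): mol = 0.21115; Mg = 0.21115, O = 0.21115.
FeO (M=71.844): mol = 0.82610; Fe = 0.82610, O = 0.82610.
SiO2 (M=60.083): mol = 0.52378; Si = 0.52378, O = 1.04756.
ΣO = 2.08481; factor = 4/ΣO = 1.91864.
Si apfu = 0.52378 × 1.91864 = 1.005.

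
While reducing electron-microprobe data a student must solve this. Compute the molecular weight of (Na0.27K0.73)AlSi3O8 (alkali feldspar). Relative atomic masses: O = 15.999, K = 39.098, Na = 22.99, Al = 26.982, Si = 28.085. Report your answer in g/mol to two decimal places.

273.98 g/mol

Na: 0.27 × 22.99 = 6.2073
K: 0.73 × 39.098 = 28.5415
Al: 1 × 26.982 = 26.9820
Si: 3 × 28.085 = 84.2550
O: 8 × 15.999 = 127.9920
Summing the contributions gives the formula mass.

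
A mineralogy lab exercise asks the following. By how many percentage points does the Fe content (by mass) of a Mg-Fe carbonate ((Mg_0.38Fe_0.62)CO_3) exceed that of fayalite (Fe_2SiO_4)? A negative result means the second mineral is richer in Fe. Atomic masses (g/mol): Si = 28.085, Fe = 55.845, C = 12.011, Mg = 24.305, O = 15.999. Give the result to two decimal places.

-21.48 percentage points

M((Mg_0.38Fe_0.62)CO_3) = 103.868 g/mol, so wt% Fe = 34.624/103.868 × 100 = 33.33%.
M(Fe_2SiO_4) = 203.771 g/mol, so wt% Fe = 111.690/203.771 × 100 = 54.81%.
33.33 − 54.81 = -21.48 pp.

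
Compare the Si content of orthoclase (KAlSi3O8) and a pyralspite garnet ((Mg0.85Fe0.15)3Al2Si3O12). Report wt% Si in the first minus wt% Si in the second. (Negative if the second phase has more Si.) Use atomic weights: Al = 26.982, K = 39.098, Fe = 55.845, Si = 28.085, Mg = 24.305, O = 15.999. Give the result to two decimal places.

First mineral: 84.255 g Si in 278.327 g formula = 30.27 wt% Si.
Second mineral: 84.255 g Si in 417.315 g formula = 20.19 wt% Si.
30.27% − 20.19% gives a difference of 10.08 percentage points.

10.08 percentage points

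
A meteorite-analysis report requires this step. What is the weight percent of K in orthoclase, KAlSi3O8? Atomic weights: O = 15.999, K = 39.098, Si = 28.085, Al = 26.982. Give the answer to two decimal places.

14.05 mass %

M(KAlSi3O8) = 278.327 g/mol.
K contributes 1 × 39.098 = 39.098 g per mole.
39.098/278.327 = 0.1405 → 14.05%.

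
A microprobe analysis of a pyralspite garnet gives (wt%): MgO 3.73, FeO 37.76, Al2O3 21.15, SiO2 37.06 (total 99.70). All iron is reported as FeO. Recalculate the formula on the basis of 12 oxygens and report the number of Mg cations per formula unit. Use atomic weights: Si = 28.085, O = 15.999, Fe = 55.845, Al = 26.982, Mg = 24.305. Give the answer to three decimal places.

0.449 Mg apfu

3.73 wt% MgO ÷ 40.304 g/mol = 0.09255 mol, giving 0.09255 Mg and 0.09255 O.
37.76 wt% FeO ÷ 71.844 g/mol = 0.52558 mol, giving 0.52558 Fe and 0.52558 O.
21.15 wt% Al2O3 ÷ 101.961 g/mol = 0.20743 mol, giving 0.41486 Al and 0.62229 O.
37.06 wt% SiO2 ÷ 60.083 g/mol = 0.61681 mol, giving 0.61681 Si and 1.23362 O.
Oxygen sums to 2.47404; scaling by 12/2.47404 = 4.85037 puts the formula on 12 O.
Mg: 0.09255 × 4.85037 = 0.449 atoms per formula unit.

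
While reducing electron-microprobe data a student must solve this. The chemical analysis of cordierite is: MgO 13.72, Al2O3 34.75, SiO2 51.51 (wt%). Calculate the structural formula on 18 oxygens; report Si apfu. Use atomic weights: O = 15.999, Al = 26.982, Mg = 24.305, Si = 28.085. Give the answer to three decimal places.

MgO: 13.72/40.304 = 0.34041 mol → 0.34041 mol Mg, 0.34041 mol O.
Al2O3: 34.75/101.961 = 0.34082 mol → 0.68164 mol Al, 1.02246 mol O.
SiO2: 51.51/60.083 = 0.85731 mol → 0.85731 mol Si, 1.71462 mol O.
Total oxygen = 3.07749 mol. Normalization factor = 18/3.07749 = 5.84892.
Si per 18 O = 0.85731 × 5.84892 = 5.014.

5.014 Si apfu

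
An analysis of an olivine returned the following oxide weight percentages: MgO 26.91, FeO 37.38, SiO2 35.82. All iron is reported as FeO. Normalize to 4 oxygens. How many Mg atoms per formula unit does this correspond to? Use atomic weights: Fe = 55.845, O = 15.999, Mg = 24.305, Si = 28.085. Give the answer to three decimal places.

1.122 Mg apfu

MgO (M=40.304): mol = 0.66768; Mg = 0.66768, O = 0.66768.
FeO (M=71.844): mol = 0.52029; Fe = 0.52029, O = 0.52029.
SiO2 (M=60.083): mol = 0.59618; Si = 0.59618, O = 1.19236.
ΣO = 2.38033; factor = 4/ΣO = 1.68044.
Mg apfu = 0.66768 × 1.68044 = 1.122.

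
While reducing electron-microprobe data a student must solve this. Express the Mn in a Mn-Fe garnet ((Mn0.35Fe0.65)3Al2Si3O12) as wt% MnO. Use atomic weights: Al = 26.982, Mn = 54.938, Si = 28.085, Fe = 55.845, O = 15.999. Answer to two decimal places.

14.99 wt%

Formula mass = 496.790 g/mol.
1.05 Mn → 1.0500 mol MnO per formula unit; M(MnO) = 70.937, so MnO mass = 74.484 g.
74.484/496.790 × 100 = 14.99 wt%.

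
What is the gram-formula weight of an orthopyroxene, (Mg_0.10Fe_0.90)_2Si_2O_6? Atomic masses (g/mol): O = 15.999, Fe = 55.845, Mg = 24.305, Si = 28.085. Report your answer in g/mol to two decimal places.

257.55 g/mol

M = 0.20·24.305 + 1.80·55.845 + 2·28.085 + 6·15.999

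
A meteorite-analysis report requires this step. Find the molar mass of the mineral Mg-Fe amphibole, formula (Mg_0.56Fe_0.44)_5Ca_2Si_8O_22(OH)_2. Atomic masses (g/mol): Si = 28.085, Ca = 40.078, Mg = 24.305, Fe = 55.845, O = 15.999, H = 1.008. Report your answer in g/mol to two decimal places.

Mg: 2.80 × 24.305 = 68.0540
Fe: 2.20 × 55.845 = 122.8590
Ca: 2 × 40.078 = 80.1560
Si: 8 × 28.085 = 224.6800
O: 24 × 15.999 = 383.9760
H: 2 × 1.008 = 2.0160
Summing the contributions gives the formula mass.

881.74 g/mol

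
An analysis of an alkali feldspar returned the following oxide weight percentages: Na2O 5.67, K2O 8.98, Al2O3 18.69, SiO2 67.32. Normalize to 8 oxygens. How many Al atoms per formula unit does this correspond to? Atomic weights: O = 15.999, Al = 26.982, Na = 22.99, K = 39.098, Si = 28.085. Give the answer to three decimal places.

0.985 Al apfu

5.67 wt% Na2O ÷ 61.979 g/mol = 0.09148 mol, giving 0.18296 Na and 0.09148 O.
8.98 wt% K2O ÷ 94.195 g/mol = 0.09533 mol, giving 0.19066 K and 0.09533 O.
18.69 wt% Al2O3 ÷ 101.961 g/mol = 0.18331 mol, giving 0.36662 Al and 0.54993 O.
67.32 wt% SiO2 ÷ 60.083 g/mol = 1.12045 mol, giving 1.12045 Si and 2.24090 O.
Oxygen sums to 2.97764; scaling by 8/2.97764 = 2.68669 puts the formula on 8 O.
Al: 0.36662 × 2.68669 = 0.985 atoms per formula unit.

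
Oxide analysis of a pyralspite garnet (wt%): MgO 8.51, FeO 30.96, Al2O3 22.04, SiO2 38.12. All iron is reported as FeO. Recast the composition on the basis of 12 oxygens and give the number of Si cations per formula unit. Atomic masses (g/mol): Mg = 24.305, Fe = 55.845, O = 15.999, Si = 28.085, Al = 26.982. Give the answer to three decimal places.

MgO: 8.51/40.304 = 0.21115 mol → 0.21115 mol Mg, 0.21115 mol O.
FeO: 30.96/71.844 = 0.43093 mol → 0.43093 mol Fe, 0.43093 mol O.
Al2O3: 22.04/101.961 = 0.21616 mol → 0.43232 mol Al, 0.64848 mol O.
SiO2: 38.12/60.083 = 0.63446 mol → 0.63446 mol Si, 1.26892 mol O.
Total oxygen = 2.55948 mol. Normalization factor = 12/2.55948 = 4.68845.
Si per 12 O = 0.63446 × 4.68845 = 2.975.

2.975 Si apfu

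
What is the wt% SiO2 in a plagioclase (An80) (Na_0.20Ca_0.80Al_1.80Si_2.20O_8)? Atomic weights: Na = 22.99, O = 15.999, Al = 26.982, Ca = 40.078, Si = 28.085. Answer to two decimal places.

M(Na_0.20Ca_0.80Al_1.80Si_2.20O_8) = 275.007 g/mol; M(SiO2) = 60.083 g/mol.
Moles SiO2 per formula unit = 2.20 Si ÷ 1 = 2.2000.
SiO2 fraction = (2.2000 × 60.083) / 275.007 = 132.183/275.007 = 0.4807.

48.07 wt%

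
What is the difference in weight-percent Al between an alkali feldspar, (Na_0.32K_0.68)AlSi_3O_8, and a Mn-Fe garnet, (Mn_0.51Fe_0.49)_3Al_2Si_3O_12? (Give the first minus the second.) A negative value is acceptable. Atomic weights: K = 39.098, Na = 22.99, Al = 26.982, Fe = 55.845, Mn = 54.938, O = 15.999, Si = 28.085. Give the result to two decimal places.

-0.99 percentage points

M((Na_0.32K_0.68)AlSi_3O_8) = 273.172 g/mol, so wt% Al = 26.982/273.172 × 100 = 9.88%.
M((Mn_0.51Fe_0.49)_3Al_2Si_3O_12) = 496.354 g/mol, so wt% Al = 53.964/496.354 × 100 = 10.87%.
9.88 − 10.87 = -0.99 pp.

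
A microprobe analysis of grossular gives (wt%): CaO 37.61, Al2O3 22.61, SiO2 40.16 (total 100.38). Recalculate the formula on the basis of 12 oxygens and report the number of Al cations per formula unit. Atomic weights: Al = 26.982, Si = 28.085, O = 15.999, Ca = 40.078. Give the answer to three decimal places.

37.61 wt% CaO ÷ 56.077 g/mol = 0.67068 mol, giving 0.67068 Ca and 0.67068 O.
22.61 wt% Al2O3 ÷ 101.961 g/mol = 0.22175 mol, giving 0.44350 Al and 0.66525 O.
40.16 wt% SiO2 ÷ 60.083 g/mol = 0.66841 mol, giving 0.66841 Si and 1.33682 O.
Oxygen sums to 2.67275; scaling by 12/2.67275 = 4.48976 puts the formula on 12 O.
Al: 0.44350 × 4.48976 = 1.991 atoms per formula unit.

1.991 Al apfu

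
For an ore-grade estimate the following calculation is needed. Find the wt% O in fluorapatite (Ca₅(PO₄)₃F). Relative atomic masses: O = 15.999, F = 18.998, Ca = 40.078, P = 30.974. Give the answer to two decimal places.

Molar mass of Ca₅(PO₄)₃F: 5*40.078 + 3*30.974 + 12*15.999 + 1*18.998 = 504.298 g/mol.
Mass of O per formula unit: 12 × 15.999 = 191.988 g.
Weight fraction O = 191.988 / 504.298 = 0.3807.

38.07 mass %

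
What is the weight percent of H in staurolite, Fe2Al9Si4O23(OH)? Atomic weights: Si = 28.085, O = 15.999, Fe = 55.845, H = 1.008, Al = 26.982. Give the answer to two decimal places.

M(Fe2Al9Si4O23(OH)) = 851.852 g/mol.
H contributes 1 × 1.008 = 1.008 g per mole.
1.008/851.852 = 0.0012 → 0.12%.

0.12 weight percent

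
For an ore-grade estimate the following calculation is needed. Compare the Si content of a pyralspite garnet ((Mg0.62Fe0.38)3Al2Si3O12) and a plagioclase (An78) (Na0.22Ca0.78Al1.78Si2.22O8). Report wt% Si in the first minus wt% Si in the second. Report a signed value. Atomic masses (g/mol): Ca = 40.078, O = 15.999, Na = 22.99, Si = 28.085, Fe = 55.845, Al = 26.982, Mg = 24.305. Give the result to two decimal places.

-3.51 percentage points

Si in (Mg0.62Fe0.38)3Al2Si3O12: molar mass 439.078 g/mol; 3×28.085 = 84.255 g → 19.19 wt%.
Si in Na0.22Ca0.78Al1.78Si2.22O8: molar mass 274.687 g/mol; 2.22×28.085 = 62.349 g → 22.70 wt%.
Difference = 19.19 − 22.70 = -3.51 percentage points.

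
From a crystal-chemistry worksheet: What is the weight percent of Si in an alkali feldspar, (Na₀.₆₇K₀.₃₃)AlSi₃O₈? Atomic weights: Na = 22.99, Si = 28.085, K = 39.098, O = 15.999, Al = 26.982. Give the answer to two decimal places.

Molar mass of (Na₀.₆₇K₀.₃₃)AlSi₃O₈: 0.67*22.99 + 0.33*39.098 + 1*26.982 + 3*28.085 + 8*15.999 = 267.535 g/mol.
Mass of Si per formula unit: 3 × 28.085 = 84.255 g.
Weight fraction Si = 84.255 / 267.535 = 0.3149.

31.49 weight percent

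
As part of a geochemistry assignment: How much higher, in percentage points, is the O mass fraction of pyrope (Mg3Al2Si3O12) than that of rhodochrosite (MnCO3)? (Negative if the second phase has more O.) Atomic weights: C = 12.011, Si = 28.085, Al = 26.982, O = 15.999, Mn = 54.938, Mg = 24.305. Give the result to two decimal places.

First mineral: 191.988 g O in 403.122 g formula = 47.63 wt% O.
Second mineral: 47.997 g O in 114.946 g formula = 41.76 wt% O.
47.63% − 41.76% gives a difference of 5.87 percentage points.

5.87 percentage points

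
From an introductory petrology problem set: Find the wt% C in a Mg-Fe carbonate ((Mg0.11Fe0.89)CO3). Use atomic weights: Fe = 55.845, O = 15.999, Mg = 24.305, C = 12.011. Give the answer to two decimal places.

Molar mass of (Mg0.11Fe0.89)CO3: 0.11×24.305 + 0.89×55.845 + 1×12.011 + 3×15.999 = 112.384 g/mol.
Mass of C per formula unit: 1 × 12.011 = 12.011 g.
Weight fraction C = 12.011 / 112.384 = 0.1069.

10.69 mass %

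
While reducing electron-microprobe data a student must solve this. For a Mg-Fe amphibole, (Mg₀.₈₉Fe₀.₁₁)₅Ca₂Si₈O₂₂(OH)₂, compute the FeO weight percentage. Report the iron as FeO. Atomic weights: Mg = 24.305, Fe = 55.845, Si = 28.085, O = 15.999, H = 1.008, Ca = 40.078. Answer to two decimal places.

Molar mass of (Mg₀.₈₉Fe₀.₁₁)₅Ca₂Si₈O₂₂(OH)₂ = 4.45·24.305 + 0.55·55.845 + 2·40.078 + 8·28.085 + 24·15.999 + 2·1.008 = 829.700 g/mol.
Each formula unit contains 0.55 Fe, equivalent to 0.55/1 = 0.5500 mol FeO.
M(FeO) = 1×55.845 + 1×15.999 = 71.844 g/mol.
Mass of FeO per formula unit = 0.5500 × 71.844 = 39.514 g.
FeO wt% = 39.514 / 829.700 × 100 = 4.76%.

4.76 wt%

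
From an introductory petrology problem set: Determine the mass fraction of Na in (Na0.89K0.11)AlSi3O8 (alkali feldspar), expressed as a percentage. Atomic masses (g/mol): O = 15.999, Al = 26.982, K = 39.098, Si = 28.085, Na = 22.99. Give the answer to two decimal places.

Formula mass = 0.89×22.99 + 0.11×39.098 + 1×26.982 + 3×28.085 + 8×15.999 = 263.991 g/mol, of which 20.461 g is Na.
So Na makes up 20.461/263.991 = 0.0775 of the mass, i.e. 7.75%.

7.75 mass %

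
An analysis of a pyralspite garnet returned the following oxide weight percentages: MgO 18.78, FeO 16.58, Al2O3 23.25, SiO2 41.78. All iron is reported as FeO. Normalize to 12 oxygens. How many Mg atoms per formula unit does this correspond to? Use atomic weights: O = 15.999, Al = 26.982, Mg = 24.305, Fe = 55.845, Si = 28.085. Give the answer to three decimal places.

MgO: 18.78/40.304 = 0.46596 mol → 0.46596 mol Mg, 0.46596 mol O.
FeO: 16.58/71.844 = 0.23078 mol → 0.23078 mol Fe, 0.23078 mol O.
Al2O3: 23.25/101.961 = 0.22803 mol → 0.45606 mol Al, 0.68409 mol O.
SiO2: 41.78/60.083 = 0.69537 mol → 0.69537 mol Si, 1.39074 mol O.
Total oxygen = 2.77157 mol. Normalization factor = 12/2.77157 = 4.32968.
Mg per 12 O = 0.46596 × 4.32968 = 2.017.

2.017 Mg apfu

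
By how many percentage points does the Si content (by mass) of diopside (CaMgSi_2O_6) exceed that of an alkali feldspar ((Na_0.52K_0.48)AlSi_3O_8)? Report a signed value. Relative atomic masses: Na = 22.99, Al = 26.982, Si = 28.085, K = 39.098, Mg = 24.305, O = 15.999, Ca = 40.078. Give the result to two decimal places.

-5.27 percentage points

Si in CaMgSi_2O_6: molar mass 216.547 g/mol; 2×28.085 = 56.170 g → 25.94 wt%.
Si in (Na_0.52K_0.48)AlSi_3O_8: molar mass 269.951 g/mol; 3×28.085 = 84.255 g → 31.21 wt%.
Difference = 25.94 − 31.21 = -5.27 percentage points.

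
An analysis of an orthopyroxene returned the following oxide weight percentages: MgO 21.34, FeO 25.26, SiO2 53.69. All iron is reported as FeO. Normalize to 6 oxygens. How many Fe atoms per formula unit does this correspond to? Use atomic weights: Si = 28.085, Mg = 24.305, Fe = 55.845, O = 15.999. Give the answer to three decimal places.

MgO: 21.34/40.304 = 0.52948 mol → 0.52948 mol Mg, 0.52948 mol O.
FeO: 25.26/71.844 = 0.35160 mol → 0.35160 mol Fe, 0.35160 mol O.
SiO2: 53.69/60.083 = 0.89360 mol → 0.89360 mol Si, 1.78720 mol O.
Total oxygen = 2.66828 mol. Normalization factor = 6/2.66828 = 2.24864.
Fe per 6 O = 0.35160 × 2.24864 = 0.791.

0.791 Fe apfu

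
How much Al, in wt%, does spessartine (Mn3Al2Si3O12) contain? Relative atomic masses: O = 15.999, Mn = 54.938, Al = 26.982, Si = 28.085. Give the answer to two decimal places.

M(Mn3Al2Si3O12) = 495.021 g/mol.
Al contributes 2 × 26.982 = 53.964 g per mole.
53.964/495.021 = 0.1090 → 10.90%.

10.90 wt%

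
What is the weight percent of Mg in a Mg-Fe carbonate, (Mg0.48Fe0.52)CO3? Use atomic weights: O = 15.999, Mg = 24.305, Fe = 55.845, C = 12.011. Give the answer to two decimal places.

11.58 wt%

Formula mass = 0.48·24.305 + 0.52·55.845 + 1·12.011 + 3·15.999 = 100.714 g/mol, of which 11.666 g is Mg.
So Mg makes up 11.666/100.714 = 0.1158 of the mass, i.e. 11.58%.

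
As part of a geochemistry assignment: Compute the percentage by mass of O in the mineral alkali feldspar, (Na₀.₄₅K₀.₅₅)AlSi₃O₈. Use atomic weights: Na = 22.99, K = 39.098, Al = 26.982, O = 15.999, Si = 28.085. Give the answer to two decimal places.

M((Na₀.₄₅K₀.₅₅)AlSi₃O₈) = 271.078 g/mol.
O contributes 8 × 15.999 = 127.992 g per mole.
127.992/271.078 = 0.4722 → 47.22%.

47.22 wt%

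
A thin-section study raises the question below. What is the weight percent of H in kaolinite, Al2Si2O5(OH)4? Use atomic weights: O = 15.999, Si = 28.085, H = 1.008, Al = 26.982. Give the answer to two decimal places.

Formula mass = 2×26.982 + 2×28.085 + 9×15.999 + 4×1.008 = 258.157 g/mol, of which 4.032 g is H.
So H makes up 4.032/258.157 = 0.0156 of the mass, i.e. 1.56%.

1.56 wt%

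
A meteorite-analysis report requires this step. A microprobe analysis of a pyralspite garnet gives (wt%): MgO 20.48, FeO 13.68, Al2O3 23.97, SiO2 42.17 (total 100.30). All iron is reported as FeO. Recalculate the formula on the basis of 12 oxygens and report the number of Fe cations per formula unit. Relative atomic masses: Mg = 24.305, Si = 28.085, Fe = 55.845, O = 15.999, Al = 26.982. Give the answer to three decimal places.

MgO (M=40.304): mol = 0.50814; Mg = 0.50814, O = 0.50814.
FeO (M=71.844): mol = 0.19041; Fe = 0.19041, O = 0.19041.
Al2O3 (M=101.961): mol = 0.23509; Al = 0.47018, O = 0.70527.
SiO2 (M=60.083): mol = 0.70186; Si = 0.70186, O = 1.40372.
ΣO = 2.80754; factor = 12/ΣO = 4.27420.
Fe apfu = 0.19041 × 4.27420 = 0.814.

0.814 Fe apfu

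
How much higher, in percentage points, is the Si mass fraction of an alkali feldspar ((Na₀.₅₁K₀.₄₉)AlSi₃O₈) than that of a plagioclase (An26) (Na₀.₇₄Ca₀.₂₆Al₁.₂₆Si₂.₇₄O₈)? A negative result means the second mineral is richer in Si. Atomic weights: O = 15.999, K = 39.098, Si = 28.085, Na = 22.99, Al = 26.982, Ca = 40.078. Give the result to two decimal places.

M((Na₀.₅₁K₀.₄₉)AlSi₃O₈) = 270.112 g/mol, so wt% Si = 84.255/270.112 × 100 = 31.19%.
M(Na₀.₇₄Ca₀.₂₆Al₁.₂₆Si₂.₇₄O₈) = 266.375 g/mol, so wt% Si = 76.953/266.375 × 100 = 28.89%.
31.19 − 28.89 = 2.30 pp.

2.30 percentage points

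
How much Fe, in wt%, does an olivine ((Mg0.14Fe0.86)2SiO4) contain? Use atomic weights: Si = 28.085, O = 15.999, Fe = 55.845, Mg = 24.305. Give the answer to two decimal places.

Molar mass of (Mg0.14Fe0.86)2SiO4: 0.28×24.305 + 1.72×55.845 + 1×28.085 + 4×15.999 = 194.940 g/mol.
Mass of Fe per formula unit: 1.72 × 55.845 = 96.053 g.
Weight fraction Fe = 96.053 / 194.940 = 0.4927.

49.27 wt%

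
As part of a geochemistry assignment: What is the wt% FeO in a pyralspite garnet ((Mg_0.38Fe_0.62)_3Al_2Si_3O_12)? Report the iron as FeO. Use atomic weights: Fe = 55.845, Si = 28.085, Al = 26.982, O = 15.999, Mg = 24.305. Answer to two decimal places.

Formula mass = 461.786 g/mol.
1.86 Fe → 1.8600 mol FeO per formula unit; M(FeO) = 71.844, so FeO mass = 133.630 g.
133.630/461.786 × 100 = 28.94 wt%.

28.94 wt%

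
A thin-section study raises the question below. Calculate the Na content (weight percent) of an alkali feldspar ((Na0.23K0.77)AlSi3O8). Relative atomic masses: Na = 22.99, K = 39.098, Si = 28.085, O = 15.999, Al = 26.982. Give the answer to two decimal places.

1.93 weight percent

Molar mass of (Na0.23K0.77)AlSi3O8: 0.23*22.99 + 0.77*39.098 + 1*26.982 + 3*28.085 + 8*15.999 = 274.622 g/mol.
Mass of Na per formula unit: 0.23 × 22.99 = 5.288 g.
Weight fraction Na = 5.288 / 274.622 = 0.0193.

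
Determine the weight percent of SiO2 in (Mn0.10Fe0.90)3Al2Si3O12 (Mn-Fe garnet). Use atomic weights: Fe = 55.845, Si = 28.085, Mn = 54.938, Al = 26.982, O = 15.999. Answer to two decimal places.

Formula mass = 497.470 g/mol.
3 Si → 3.0000 mol SiO2 per formula unit; M(SiO2) = 60.083, so SiO2 mass = 180.249 g.
180.249/497.470 × 100 = 36.23 wt%.

36.23 wt%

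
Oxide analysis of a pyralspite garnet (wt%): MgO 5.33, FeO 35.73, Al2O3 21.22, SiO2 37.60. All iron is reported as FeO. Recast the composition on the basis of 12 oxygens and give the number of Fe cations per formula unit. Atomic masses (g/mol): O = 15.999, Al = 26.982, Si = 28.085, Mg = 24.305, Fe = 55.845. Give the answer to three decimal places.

MgO (M=40.304): mol = 0.13224; Mg = 0.13224, O = 0.13224.
FeO (M=71.844): mol = 0.49733; Fe = 0.49733, O = 0.49733.
Al2O3 (M=101.961): mol = 0.20812; Al = 0.41624, O = 0.62436.
SiO2 (M=60.083): mol = 0.62580; Si = 0.62580, O = 1.25160.
ΣO = 2.50553; factor = 12/ΣO = 4.78941.
Fe apfu = 0.49733 × 4.78941 = 2.382.

2.382 Fe apfu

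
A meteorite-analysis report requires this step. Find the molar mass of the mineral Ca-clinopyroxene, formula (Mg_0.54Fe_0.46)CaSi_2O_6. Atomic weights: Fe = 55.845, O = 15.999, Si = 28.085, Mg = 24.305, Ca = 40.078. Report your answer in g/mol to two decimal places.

231.06 g/mol

Mg: 0.54 × 24.305 = 13.1247
Fe: 0.46 × 55.845 = 25.6887
Ca: 1 × 40.078 = 40.0780
Si: 2 × 28.085 = 56.1700
O: 6 × 15.999 = 95.9940
Summing the contributions gives the formula mass.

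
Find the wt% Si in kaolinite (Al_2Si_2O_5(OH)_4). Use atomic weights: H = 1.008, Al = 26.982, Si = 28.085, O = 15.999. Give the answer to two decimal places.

Formula mass = 2×26.982 + 2×28.085 + 9×15.999 + 4×1.008 = 258.157 g/mol, of which 56.170 g is Si.
So Si makes up 56.170/258.157 = 0.2176 of the mass, i.e. 21.76%.

21.76 weight percent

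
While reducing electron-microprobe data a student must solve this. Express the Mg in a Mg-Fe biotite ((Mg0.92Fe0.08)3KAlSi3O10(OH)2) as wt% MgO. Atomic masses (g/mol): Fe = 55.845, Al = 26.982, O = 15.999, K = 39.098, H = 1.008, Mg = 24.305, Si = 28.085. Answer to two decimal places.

Formula mass = 424.824 g/mol.
2.76 Mg → 2.7600 mol MgO per formula unit; M(MgO) = 40.304, so MgO mass = 111.239 g.
111.239/424.824 × 100 = 26.18 wt%.

26.18 wt%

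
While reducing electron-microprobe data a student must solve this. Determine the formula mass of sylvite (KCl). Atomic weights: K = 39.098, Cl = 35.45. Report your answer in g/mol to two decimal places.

The formula mass is the sum 1·39.098 + 1·35.45.

74.55 g/mol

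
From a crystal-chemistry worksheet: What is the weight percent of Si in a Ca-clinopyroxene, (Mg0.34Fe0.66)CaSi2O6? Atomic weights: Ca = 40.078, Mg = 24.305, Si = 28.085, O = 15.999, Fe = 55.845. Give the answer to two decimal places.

23.66 wt%

Molar mass of (Mg0.34Fe0.66)CaSi2O6: 0.34·24.305 + 0.66·55.845 + 1·40.078 + 2·28.085 + 6·15.999 = 237.363 g/mol.
Mass of Si per formula unit: 2 × 28.085 = 56.170 g.
Weight fraction Si = 56.170 / 237.363 = 0.2366.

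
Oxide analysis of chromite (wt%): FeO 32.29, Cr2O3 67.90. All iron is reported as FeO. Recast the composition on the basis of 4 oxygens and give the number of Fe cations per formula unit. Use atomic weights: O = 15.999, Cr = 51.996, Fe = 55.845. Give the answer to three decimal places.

32.29 wt% FeO ÷ 71.844 g/mol = 0.44945 mol, giving 0.44945 Fe and 0.44945 O.
67.90 wt% Cr2O3 ÷ 151.989 g/mol = 0.44674 mol, giving 0.89348 Cr and 1.34022 O.
Oxygen sums to 1.78967; scaling by 4/1.78967 = 2.23505 puts the formula on 4 O.
Fe: 0.44945 × 2.23505 = 1.005 atoms per formula unit.

1.005 Fe apfu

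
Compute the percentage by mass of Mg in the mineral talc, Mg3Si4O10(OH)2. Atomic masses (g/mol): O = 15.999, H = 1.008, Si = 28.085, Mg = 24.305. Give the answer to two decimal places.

19.23 mass %

Molar mass of Mg3Si4O10(OH)2: 3*24.305 + 4*28.085 + 12*15.999 + 2*1.008 = 379.259 g/mol.
Mass of Mg per formula unit: 3 × 24.305 = 72.915 g.
Weight fraction Mg = 72.915 / 379.259 = 0.1923.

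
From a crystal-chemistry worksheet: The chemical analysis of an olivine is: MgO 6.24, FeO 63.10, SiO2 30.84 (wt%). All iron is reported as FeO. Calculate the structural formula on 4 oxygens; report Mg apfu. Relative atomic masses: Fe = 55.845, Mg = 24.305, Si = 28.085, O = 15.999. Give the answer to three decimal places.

0.301 Mg apfu

6.24 wt% MgO ÷ 40.304 g/mol = 0.15482 mol, giving 0.15482 Mg and 0.15482 O.
63.10 wt% FeO ÷ 71.844 g/mol = 0.87829 mol, giving 0.87829 Fe and 0.87829 O.
30.84 wt% SiO2 ÷ 60.083 g/mol = 0.51329 mol, giving 0.51329 Si and 1.02658 O.
Oxygen sums to 2.05969; scaling by 4/2.05969 = 1.94204 puts the formula on 4 O.
Mg: 0.15482 × 1.94204 = 0.301 atoms per formula unit.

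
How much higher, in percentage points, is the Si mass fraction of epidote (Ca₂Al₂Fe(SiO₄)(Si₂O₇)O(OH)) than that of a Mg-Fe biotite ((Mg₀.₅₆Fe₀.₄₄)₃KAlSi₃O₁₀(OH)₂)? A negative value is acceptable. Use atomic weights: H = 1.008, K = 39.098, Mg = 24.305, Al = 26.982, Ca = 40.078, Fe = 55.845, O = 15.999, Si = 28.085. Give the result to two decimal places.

-0.92 percentage points

M(Ca₂Al₂Fe(SiO₄)(Si₂O₇)O(OH)) = 483.215 g/mol, so wt% Si = 84.255/483.215 × 100 = 17.44%.
M((Mg₀.₅₆Fe₀.₄₄)₃KAlSi₃O₁₀(OH)₂) = 458.887 g/mol, so wt% Si = 84.255/458.887 × 100 = 18.36%.
17.44 − 18.36 = -0.92 pp.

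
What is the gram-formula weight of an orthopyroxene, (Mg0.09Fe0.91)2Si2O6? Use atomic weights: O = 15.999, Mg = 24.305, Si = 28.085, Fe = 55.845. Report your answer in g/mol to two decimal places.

M = 0.18·24.305 + 1.82·55.845 + 2·28.085 + 6·15.999

258.18 g/mol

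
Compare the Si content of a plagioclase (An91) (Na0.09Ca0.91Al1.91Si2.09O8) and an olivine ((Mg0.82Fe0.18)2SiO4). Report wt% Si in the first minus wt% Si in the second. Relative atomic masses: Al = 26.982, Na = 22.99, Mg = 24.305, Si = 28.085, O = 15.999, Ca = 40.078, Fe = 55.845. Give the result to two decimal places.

Si in Na0.09Ca0.91Al1.91Si2.09O8: molar mass 276.765 g/mol; 2.09×28.085 = 58.698 g → 21.21 wt%.
Si in (Mg0.82Fe0.18)2SiO4: molar mass 152.045 g/mol; 1×28.085 = 28.085 g → 18.47 wt%.
Difference = 21.21 − 18.47 = 2.74 percentage points.

2.74 percentage points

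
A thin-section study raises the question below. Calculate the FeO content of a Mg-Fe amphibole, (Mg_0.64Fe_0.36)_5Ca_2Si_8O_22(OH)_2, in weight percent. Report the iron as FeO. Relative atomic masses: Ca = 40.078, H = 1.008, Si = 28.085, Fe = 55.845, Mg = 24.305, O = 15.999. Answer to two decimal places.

Formula mass = 869.125 g/mol.
1.80 Fe → 1.8000 mol FeO per formula unit; M(FeO) = 71.844, so FeO mass = 129.319 g.
129.319/869.125 × 100 = 14.88 wt%.

14.88 wt%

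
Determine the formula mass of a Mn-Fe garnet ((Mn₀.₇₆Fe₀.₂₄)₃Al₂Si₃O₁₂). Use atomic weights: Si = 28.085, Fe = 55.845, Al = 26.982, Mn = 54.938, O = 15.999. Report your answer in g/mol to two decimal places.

495.67 g/mol

M = 2.28*54.938 + 0.72*55.845 + 2*26.982 + 3*28.085 + 12*15.999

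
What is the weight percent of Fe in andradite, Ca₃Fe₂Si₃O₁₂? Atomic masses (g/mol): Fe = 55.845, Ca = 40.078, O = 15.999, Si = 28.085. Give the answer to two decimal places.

21.98 weight percent

M(Ca₃Fe₂Si₃O₁₂) = 508.167 g/mol.
Fe contributes 2 × 55.845 = 111.690 g per mole.
111.690/508.167 = 0.2198 → 21.98%.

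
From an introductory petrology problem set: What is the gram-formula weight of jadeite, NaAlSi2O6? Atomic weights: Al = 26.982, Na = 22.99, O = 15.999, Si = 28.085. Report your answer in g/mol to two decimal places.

The formula mass is the sum 1×22.99 + 1×26.982 + 2×28.085 + 6×15.999.

202.14 g/mol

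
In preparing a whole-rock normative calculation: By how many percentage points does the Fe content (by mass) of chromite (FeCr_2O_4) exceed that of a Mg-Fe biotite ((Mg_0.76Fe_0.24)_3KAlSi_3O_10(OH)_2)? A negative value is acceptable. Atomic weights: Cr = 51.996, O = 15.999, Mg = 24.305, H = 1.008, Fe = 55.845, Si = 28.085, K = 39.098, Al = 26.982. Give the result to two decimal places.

15.81 percentage points

First mineral: 55.845 g Fe in 223.833 g formula = 24.95 wt% Fe.
Second mineral: 40.208 g Fe in 439.963 g formula = 9.14 wt% Fe.
24.95% − 9.14% gives a difference of 15.81 percentage points.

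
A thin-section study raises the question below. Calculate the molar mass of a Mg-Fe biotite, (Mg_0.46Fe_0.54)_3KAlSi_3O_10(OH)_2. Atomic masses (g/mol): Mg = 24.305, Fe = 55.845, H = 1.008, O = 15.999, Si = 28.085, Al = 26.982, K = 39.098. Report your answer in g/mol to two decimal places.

468.35 g/mol

M = 1.38(24.305) + 1.62(55.845) + 1(39.098) + 1(26.982) + 3(28.085) + 12(15.999) + 2(1.008)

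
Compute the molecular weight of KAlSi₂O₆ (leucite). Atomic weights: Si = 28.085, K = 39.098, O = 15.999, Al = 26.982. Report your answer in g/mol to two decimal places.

218.24 g/mol

M = 1*39.098 + 1*26.982 + 2*28.085 + 6*15.999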